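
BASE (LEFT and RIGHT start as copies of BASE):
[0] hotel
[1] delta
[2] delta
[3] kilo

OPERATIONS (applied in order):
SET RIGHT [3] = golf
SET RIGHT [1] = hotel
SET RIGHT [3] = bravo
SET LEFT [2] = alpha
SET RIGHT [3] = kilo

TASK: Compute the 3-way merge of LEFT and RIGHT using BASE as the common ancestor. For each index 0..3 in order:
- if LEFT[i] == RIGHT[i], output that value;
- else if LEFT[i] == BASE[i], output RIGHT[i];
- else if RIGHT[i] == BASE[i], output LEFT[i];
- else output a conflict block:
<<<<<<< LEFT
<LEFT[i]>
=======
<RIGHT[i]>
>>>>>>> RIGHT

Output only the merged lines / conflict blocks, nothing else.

Final LEFT:  [hotel, delta, alpha, kilo]
Final RIGHT: [hotel, hotel, delta, kilo]
i=0: L=hotel R=hotel -> agree -> hotel
i=1: L=delta=BASE, R=hotel -> take RIGHT -> hotel
i=2: L=alpha, R=delta=BASE -> take LEFT -> alpha
i=3: L=kilo R=kilo -> agree -> kilo

Answer: hotel
hotel
alpha
kilo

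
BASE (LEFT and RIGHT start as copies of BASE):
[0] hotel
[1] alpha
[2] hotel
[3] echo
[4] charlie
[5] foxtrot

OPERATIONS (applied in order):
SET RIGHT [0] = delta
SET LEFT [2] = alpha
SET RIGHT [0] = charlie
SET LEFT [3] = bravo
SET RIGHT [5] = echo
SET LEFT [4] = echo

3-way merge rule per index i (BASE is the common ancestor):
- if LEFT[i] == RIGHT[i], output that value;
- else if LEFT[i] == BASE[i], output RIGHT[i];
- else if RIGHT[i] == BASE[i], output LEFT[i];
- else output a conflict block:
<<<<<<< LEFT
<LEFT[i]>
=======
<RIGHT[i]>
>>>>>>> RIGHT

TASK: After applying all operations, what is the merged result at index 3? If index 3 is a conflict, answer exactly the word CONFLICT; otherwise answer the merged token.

Answer: bravo

Derivation:
Final LEFT:  [hotel, alpha, alpha, bravo, echo, foxtrot]
Final RIGHT: [charlie, alpha, hotel, echo, charlie, echo]
i=0: L=hotel=BASE, R=charlie -> take RIGHT -> charlie
i=1: L=alpha R=alpha -> agree -> alpha
i=2: L=alpha, R=hotel=BASE -> take LEFT -> alpha
i=3: L=bravo, R=echo=BASE -> take LEFT -> bravo
i=4: L=echo, R=charlie=BASE -> take LEFT -> echo
i=5: L=foxtrot=BASE, R=echo -> take RIGHT -> echo
Index 3 -> bravo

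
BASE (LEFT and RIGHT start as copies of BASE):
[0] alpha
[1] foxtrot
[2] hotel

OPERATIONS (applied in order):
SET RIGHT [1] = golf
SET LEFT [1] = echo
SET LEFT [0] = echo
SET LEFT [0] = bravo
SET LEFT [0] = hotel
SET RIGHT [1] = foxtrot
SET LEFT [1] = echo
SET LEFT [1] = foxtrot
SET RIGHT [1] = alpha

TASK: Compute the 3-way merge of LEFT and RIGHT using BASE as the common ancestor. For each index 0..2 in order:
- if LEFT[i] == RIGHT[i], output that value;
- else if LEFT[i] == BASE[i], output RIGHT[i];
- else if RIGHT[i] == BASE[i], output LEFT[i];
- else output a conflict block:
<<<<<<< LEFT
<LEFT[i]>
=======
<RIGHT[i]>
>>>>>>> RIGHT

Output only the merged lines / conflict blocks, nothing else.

Final LEFT:  [hotel, foxtrot, hotel]
Final RIGHT: [alpha, alpha, hotel]
i=0: L=hotel, R=alpha=BASE -> take LEFT -> hotel
i=1: L=foxtrot=BASE, R=alpha -> take RIGHT -> alpha
i=2: L=hotel R=hotel -> agree -> hotel

Answer: hotel
alpha
hotel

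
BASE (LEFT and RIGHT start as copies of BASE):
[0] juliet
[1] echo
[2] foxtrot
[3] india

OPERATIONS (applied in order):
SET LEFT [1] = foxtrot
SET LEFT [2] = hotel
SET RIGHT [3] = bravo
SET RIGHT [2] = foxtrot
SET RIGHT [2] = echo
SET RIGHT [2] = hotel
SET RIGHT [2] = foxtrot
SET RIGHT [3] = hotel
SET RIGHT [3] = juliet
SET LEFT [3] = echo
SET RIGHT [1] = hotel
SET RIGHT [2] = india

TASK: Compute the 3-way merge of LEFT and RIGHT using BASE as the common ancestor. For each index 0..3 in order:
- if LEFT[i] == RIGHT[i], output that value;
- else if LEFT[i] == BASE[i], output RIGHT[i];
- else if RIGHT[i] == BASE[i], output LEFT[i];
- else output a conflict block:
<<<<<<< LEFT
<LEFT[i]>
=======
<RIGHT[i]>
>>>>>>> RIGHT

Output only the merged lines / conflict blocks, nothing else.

Final LEFT:  [juliet, foxtrot, hotel, echo]
Final RIGHT: [juliet, hotel, india, juliet]
i=0: L=juliet R=juliet -> agree -> juliet
i=1: BASE=echo L=foxtrot R=hotel all differ -> CONFLICT
i=2: BASE=foxtrot L=hotel R=india all differ -> CONFLICT
i=3: BASE=india L=echo R=juliet all differ -> CONFLICT

Answer: juliet
<<<<<<< LEFT
foxtrot
=======
hotel
>>>>>>> RIGHT
<<<<<<< LEFT
hotel
=======
india
>>>>>>> RIGHT
<<<<<<< LEFT
echo
=======
juliet
>>>>>>> RIGHT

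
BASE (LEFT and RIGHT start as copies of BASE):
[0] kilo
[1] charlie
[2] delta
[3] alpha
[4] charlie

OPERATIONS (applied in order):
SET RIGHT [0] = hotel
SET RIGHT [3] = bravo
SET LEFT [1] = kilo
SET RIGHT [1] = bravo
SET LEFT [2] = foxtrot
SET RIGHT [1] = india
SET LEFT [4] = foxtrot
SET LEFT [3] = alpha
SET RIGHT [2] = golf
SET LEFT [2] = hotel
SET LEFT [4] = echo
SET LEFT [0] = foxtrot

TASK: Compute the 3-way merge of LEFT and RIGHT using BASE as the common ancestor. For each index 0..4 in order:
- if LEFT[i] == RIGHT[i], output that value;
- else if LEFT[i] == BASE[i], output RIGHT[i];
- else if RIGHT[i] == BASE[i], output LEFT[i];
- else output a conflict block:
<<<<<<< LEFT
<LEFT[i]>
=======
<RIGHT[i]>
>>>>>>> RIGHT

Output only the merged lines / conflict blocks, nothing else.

Final LEFT:  [foxtrot, kilo, hotel, alpha, echo]
Final RIGHT: [hotel, india, golf, bravo, charlie]
i=0: BASE=kilo L=foxtrot R=hotel all differ -> CONFLICT
i=1: BASE=charlie L=kilo R=india all differ -> CONFLICT
i=2: BASE=delta L=hotel R=golf all differ -> CONFLICT
i=3: L=alpha=BASE, R=bravo -> take RIGHT -> bravo
i=4: L=echo, R=charlie=BASE -> take LEFT -> echo

Answer: <<<<<<< LEFT
foxtrot
=======
hotel
>>>>>>> RIGHT
<<<<<<< LEFT
kilo
=======
india
>>>>>>> RIGHT
<<<<<<< LEFT
hotel
=======
golf
>>>>>>> RIGHT
bravo
echo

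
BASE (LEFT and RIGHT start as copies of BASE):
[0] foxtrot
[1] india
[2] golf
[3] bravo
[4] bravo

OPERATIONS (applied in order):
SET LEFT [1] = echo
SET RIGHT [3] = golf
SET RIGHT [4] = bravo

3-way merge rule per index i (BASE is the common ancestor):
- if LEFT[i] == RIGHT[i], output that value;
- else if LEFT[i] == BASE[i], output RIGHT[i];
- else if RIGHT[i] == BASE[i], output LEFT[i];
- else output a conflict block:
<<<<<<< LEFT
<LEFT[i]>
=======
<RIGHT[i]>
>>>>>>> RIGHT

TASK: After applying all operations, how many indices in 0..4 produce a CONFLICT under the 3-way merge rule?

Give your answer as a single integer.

Final LEFT:  [foxtrot, echo, golf, bravo, bravo]
Final RIGHT: [foxtrot, india, golf, golf, bravo]
i=0: L=foxtrot R=foxtrot -> agree -> foxtrot
i=1: L=echo, R=india=BASE -> take LEFT -> echo
i=2: L=golf R=golf -> agree -> golf
i=3: L=bravo=BASE, R=golf -> take RIGHT -> golf
i=4: L=bravo R=bravo -> agree -> bravo
Conflict count: 0

Answer: 0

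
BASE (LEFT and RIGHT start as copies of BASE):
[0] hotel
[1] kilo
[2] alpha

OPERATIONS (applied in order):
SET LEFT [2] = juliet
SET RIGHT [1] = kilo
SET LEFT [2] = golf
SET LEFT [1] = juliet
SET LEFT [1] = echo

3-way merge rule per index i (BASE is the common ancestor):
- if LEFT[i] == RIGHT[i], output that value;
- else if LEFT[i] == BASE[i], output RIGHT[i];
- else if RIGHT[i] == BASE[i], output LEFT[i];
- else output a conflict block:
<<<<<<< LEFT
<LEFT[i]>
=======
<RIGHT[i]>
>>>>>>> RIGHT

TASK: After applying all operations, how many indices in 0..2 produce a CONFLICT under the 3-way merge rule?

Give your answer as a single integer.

Answer: 0

Derivation:
Final LEFT:  [hotel, echo, golf]
Final RIGHT: [hotel, kilo, alpha]
i=0: L=hotel R=hotel -> agree -> hotel
i=1: L=echo, R=kilo=BASE -> take LEFT -> echo
i=2: L=golf, R=alpha=BASE -> take LEFT -> golf
Conflict count: 0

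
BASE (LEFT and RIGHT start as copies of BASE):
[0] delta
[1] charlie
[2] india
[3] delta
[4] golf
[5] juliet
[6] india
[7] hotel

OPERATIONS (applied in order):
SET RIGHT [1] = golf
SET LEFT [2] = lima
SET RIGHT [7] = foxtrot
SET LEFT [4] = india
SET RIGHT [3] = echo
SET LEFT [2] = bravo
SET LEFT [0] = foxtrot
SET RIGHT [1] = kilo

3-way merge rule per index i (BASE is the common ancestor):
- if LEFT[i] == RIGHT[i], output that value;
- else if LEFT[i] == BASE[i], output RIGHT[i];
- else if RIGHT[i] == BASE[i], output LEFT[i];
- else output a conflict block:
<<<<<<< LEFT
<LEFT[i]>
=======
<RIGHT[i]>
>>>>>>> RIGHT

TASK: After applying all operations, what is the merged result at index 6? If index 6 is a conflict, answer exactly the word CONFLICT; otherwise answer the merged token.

Final LEFT:  [foxtrot, charlie, bravo, delta, india, juliet, india, hotel]
Final RIGHT: [delta, kilo, india, echo, golf, juliet, india, foxtrot]
i=0: L=foxtrot, R=delta=BASE -> take LEFT -> foxtrot
i=1: L=charlie=BASE, R=kilo -> take RIGHT -> kilo
i=2: L=bravo, R=india=BASE -> take LEFT -> bravo
i=3: L=delta=BASE, R=echo -> take RIGHT -> echo
i=4: L=india, R=golf=BASE -> take LEFT -> india
i=5: L=juliet R=juliet -> agree -> juliet
i=6: L=india R=india -> agree -> india
i=7: L=hotel=BASE, R=foxtrot -> take RIGHT -> foxtrot
Index 6 -> india

Answer: india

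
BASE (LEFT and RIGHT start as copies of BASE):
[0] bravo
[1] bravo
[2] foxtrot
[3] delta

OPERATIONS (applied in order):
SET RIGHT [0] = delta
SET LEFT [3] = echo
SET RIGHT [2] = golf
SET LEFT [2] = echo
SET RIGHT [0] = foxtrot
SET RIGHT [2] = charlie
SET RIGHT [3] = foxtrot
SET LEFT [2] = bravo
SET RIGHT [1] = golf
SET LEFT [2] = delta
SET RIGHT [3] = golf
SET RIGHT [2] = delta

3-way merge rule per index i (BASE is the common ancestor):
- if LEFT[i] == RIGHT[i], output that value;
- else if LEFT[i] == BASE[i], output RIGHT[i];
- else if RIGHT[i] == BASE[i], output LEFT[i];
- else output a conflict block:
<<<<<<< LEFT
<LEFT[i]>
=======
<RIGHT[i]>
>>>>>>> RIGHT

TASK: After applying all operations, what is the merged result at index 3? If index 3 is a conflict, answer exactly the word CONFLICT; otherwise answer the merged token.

Answer: CONFLICT

Derivation:
Final LEFT:  [bravo, bravo, delta, echo]
Final RIGHT: [foxtrot, golf, delta, golf]
i=0: L=bravo=BASE, R=foxtrot -> take RIGHT -> foxtrot
i=1: L=bravo=BASE, R=golf -> take RIGHT -> golf
i=2: L=delta R=delta -> agree -> delta
i=3: BASE=delta L=echo R=golf all differ -> CONFLICT
Index 3 -> CONFLICT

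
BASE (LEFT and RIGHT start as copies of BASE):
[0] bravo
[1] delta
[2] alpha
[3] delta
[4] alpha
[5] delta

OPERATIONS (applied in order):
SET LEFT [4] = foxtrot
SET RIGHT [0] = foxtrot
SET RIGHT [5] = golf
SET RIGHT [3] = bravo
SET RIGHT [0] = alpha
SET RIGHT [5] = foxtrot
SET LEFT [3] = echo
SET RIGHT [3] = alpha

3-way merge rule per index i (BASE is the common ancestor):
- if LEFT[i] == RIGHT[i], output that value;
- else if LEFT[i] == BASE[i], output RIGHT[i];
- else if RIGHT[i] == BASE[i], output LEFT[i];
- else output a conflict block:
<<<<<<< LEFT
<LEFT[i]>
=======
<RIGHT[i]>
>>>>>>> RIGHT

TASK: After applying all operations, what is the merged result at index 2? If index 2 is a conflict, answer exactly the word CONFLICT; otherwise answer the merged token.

Answer: alpha

Derivation:
Final LEFT:  [bravo, delta, alpha, echo, foxtrot, delta]
Final RIGHT: [alpha, delta, alpha, alpha, alpha, foxtrot]
i=0: L=bravo=BASE, R=alpha -> take RIGHT -> alpha
i=1: L=delta R=delta -> agree -> delta
i=2: L=alpha R=alpha -> agree -> alpha
i=3: BASE=delta L=echo R=alpha all differ -> CONFLICT
i=4: L=foxtrot, R=alpha=BASE -> take LEFT -> foxtrot
i=5: L=delta=BASE, R=foxtrot -> take RIGHT -> foxtrot
Index 2 -> alpha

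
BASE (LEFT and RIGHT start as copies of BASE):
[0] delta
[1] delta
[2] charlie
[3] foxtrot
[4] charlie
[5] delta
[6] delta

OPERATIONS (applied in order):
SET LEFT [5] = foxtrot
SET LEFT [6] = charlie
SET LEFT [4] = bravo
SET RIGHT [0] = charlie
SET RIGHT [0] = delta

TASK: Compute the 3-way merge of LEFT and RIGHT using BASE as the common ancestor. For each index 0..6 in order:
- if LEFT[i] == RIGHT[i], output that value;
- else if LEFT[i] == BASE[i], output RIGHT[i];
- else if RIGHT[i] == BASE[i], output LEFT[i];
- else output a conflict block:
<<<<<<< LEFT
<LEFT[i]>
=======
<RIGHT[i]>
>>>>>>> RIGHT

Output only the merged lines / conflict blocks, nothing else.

Final LEFT:  [delta, delta, charlie, foxtrot, bravo, foxtrot, charlie]
Final RIGHT: [delta, delta, charlie, foxtrot, charlie, delta, delta]
i=0: L=delta R=delta -> agree -> delta
i=1: L=delta R=delta -> agree -> delta
i=2: L=charlie R=charlie -> agree -> charlie
i=3: L=foxtrot R=foxtrot -> agree -> foxtrot
i=4: L=bravo, R=charlie=BASE -> take LEFT -> bravo
i=5: L=foxtrot, R=delta=BASE -> take LEFT -> foxtrot
i=6: L=charlie, R=delta=BASE -> take LEFT -> charlie

Answer: delta
delta
charlie
foxtrot
bravo
foxtrot
charlie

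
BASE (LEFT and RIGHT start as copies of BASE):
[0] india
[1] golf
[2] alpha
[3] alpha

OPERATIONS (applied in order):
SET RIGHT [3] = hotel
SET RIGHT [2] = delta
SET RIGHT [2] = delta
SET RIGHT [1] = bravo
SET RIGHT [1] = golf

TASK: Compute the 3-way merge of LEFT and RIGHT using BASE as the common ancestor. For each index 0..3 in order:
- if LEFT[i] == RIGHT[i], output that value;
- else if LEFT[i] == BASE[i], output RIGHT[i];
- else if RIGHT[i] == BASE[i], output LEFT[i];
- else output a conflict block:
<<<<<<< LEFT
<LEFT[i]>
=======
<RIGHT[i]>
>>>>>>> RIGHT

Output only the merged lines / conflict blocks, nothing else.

Final LEFT:  [india, golf, alpha, alpha]
Final RIGHT: [india, golf, delta, hotel]
i=0: L=india R=india -> agree -> india
i=1: L=golf R=golf -> agree -> golf
i=2: L=alpha=BASE, R=delta -> take RIGHT -> delta
i=3: L=alpha=BASE, R=hotel -> take RIGHT -> hotel

Answer: india
golf
delta
hotel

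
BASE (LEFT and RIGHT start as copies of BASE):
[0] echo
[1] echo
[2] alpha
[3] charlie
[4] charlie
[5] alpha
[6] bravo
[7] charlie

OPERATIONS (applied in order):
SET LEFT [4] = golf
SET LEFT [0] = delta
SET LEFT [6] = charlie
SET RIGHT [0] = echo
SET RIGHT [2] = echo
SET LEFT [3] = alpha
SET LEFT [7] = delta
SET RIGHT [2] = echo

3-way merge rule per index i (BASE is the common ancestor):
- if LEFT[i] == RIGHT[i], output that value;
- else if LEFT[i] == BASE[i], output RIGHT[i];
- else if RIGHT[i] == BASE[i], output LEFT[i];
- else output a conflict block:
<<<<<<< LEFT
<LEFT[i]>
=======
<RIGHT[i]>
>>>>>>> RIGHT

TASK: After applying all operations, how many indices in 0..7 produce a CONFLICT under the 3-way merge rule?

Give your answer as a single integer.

Final LEFT:  [delta, echo, alpha, alpha, golf, alpha, charlie, delta]
Final RIGHT: [echo, echo, echo, charlie, charlie, alpha, bravo, charlie]
i=0: L=delta, R=echo=BASE -> take LEFT -> delta
i=1: L=echo R=echo -> agree -> echo
i=2: L=alpha=BASE, R=echo -> take RIGHT -> echo
i=3: L=alpha, R=charlie=BASE -> take LEFT -> alpha
i=4: L=golf, R=charlie=BASE -> take LEFT -> golf
i=5: L=alpha R=alpha -> agree -> alpha
i=6: L=charlie, R=bravo=BASE -> take LEFT -> charlie
i=7: L=delta, R=charlie=BASE -> take LEFT -> delta
Conflict count: 0

Answer: 0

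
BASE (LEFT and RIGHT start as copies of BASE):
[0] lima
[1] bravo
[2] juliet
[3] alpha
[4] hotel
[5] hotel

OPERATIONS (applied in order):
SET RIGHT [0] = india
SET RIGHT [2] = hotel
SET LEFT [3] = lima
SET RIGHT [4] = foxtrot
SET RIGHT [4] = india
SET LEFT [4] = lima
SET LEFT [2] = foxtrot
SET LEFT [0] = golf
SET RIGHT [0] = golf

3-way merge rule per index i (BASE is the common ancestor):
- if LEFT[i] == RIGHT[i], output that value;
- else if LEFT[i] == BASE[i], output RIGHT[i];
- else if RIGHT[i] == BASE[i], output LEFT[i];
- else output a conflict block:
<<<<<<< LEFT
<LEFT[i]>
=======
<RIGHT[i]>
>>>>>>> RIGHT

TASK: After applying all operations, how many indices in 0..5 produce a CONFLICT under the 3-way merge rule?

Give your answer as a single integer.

Final LEFT:  [golf, bravo, foxtrot, lima, lima, hotel]
Final RIGHT: [golf, bravo, hotel, alpha, india, hotel]
i=0: L=golf R=golf -> agree -> golf
i=1: L=bravo R=bravo -> agree -> bravo
i=2: BASE=juliet L=foxtrot R=hotel all differ -> CONFLICT
i=3: L=lima, R=alpha=BASE -> take LEFT -> lima
i=4: BASE=hotel L=lima R=india all differ -> CONFLICT
i=5: L=hotel R=hotel -> agree -> hotel
Conflict count: 2

Answer: 2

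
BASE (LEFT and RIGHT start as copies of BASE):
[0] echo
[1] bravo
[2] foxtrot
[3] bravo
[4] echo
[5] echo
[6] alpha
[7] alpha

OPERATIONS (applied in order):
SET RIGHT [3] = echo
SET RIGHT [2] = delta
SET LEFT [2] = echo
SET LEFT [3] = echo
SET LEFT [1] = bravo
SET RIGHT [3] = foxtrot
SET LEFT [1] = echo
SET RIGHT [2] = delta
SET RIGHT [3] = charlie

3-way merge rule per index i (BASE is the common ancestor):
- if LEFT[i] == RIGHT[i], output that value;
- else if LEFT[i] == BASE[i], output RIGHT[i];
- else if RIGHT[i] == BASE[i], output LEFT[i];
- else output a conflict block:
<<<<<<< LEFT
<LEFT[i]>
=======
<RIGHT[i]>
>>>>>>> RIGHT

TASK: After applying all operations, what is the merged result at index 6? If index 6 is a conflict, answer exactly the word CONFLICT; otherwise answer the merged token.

Answer: alpha

Derivation:
Final LEFT:  [echo, echo, echo, echo, echo, echo, alpha, alpha]
Final RIGHT: [echo, bravo, delta, charlie, echo, echo, alpha, alpha]
i=0: L=echo R=echo -> agree -> echo
i=1: L=echo, R=bravo=BASE -> take LEFT -> echo
i=2: BASE=foxtrot L=echo R=delta all differ -> CONFLICT
i=3: BASE=bravo L=echo R=charlie all differ -> CONFLICT
i=4: L=echo R=echo -> agree -> echo
i=5: L=echo R=echo -> agree -> echo
i=6: L=alpha R=alpha -> agree -> alpha
i=7: L=alpha R=alpha -> agree -> alpha
Index 6 -> alpha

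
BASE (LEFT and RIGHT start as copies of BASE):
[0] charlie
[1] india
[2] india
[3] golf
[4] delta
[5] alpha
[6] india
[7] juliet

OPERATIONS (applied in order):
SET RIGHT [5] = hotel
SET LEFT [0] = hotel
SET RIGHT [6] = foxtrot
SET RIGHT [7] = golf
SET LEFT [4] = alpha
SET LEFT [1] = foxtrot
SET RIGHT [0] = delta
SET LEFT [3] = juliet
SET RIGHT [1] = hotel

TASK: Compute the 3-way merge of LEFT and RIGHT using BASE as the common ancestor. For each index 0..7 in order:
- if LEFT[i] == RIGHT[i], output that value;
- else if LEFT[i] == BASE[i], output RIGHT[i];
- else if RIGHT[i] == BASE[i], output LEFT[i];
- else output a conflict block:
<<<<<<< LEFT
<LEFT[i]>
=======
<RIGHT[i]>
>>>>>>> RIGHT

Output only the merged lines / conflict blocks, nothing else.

Answer: <<<<<<< LEFT
hotel
=======
delta
>>>>>>> RIGHT
<<<<<<< LEFT
foxtrot
=======
hotel
>>>>>>> RIGHT
india
juliet
alpha
hotel
foxtrot
golf

Derivation:
Final LEFT:  [hotel, foxtrot, india, juliet, alpha, alpha, india, juliet]
Final RIGHT: [delta, hotel, india, golf, delta, hotel, foxtrot, golf]
i=0: BASE=charlie L=hotel R=delta all differ -> CONFLICT
i=1: BASE=india L=foxtrot R=hotel all differ -> CONFLICT
i=2: L=india R=india -> agree -> india
i=3: L=juliet, R=golf=BASE -> take LEFT -> juliet
i=4: L=alpha, R=delta=BASE -> take LEFT -> alpha
i=5: L=alpha=BASE, R=hotel -> take RIGHT -> hotel
i=6: L=india=BASE, R=foxtrot -> take RIGHT -> foxtrot
i=7: L=juliet=BASE, R=golf -> take RIGHT -> golf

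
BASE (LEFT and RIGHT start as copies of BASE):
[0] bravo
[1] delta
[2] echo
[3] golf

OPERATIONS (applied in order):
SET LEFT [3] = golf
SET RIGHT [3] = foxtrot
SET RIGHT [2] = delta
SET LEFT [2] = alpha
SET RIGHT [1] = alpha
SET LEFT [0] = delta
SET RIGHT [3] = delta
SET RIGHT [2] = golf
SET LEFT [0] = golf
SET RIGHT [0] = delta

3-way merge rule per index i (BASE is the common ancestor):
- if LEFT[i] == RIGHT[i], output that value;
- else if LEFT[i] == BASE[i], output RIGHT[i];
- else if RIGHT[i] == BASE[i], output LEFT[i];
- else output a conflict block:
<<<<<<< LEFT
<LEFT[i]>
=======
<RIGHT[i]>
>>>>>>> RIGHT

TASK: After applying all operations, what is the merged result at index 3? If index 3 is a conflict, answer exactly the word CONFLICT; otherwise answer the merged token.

Final LEFT:  [golf, delta, alpha, golf]
Final RIGHT: [delta, alpha, golf, delta]
i=0: BASE=bravo L=golf R=delta all differ -> CONFLICT
i=1: L=delta=BASE, R=alpha -> take RIGHT -> alpha
i=2: BASE=echo L=alpha R=golf all differ -> CONFLICT
i=3: L=golf=BASE, R=delta -> take RIGHT -> delta
Index 3 -> delta

Answer: delta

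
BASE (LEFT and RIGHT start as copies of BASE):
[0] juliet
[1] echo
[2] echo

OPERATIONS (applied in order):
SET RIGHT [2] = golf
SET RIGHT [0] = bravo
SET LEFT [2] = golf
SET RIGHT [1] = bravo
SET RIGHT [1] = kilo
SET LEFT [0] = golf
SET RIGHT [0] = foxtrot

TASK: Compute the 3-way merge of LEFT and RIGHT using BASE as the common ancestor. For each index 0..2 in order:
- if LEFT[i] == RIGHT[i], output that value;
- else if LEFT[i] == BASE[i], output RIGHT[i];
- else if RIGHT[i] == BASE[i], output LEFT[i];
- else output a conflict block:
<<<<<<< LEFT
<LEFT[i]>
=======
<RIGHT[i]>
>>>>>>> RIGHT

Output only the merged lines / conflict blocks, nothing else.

Answer: <<<<<<< LEFT
golf
=======
foxtrot
>>>>>>> RIGHT
kilo
golf

Derivation:
Final LEFT:  [golf, echo, golf]
Final RIGHT: [foxtrot, kilo, golf]
i=0: BASE=juliet L=golf R=foxtrot all differ -> CONFLICT
i=1: L=echo=BASE, R=kilo -> take RIGHT -> kilo
i=2: L=golf R=golf -> agree -> golf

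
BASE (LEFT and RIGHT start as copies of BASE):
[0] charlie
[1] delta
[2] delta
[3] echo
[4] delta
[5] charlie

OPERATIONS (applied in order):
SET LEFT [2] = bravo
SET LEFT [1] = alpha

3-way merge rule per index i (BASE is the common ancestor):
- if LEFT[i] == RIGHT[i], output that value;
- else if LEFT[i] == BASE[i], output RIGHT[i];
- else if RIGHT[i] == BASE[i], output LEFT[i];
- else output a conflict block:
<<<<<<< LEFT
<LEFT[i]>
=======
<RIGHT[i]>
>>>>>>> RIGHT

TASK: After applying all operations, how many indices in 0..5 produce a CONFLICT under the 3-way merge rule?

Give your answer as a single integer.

Final LEFT:  [charlie, alpha, bravo, echo, delta, charlie]
Final RIGHT: [charlie, delta, delta, echo, delta, charlie]
i=0: L=charlie R=charlie -> agree -> charlie
i=1: L=alpha, R=delta=BASE -> take LEFT -> alpha
i=2: L=bravo, R=delta=BASE -> take LEFT -> bravo
i=3: L=echo R=echo -> agree -> echo
i=4: L=delta R=delta -> agree -> delta
i=5: L=charlie R=charlie -> agree -> charlie
Conflict count: 0

Answer: 0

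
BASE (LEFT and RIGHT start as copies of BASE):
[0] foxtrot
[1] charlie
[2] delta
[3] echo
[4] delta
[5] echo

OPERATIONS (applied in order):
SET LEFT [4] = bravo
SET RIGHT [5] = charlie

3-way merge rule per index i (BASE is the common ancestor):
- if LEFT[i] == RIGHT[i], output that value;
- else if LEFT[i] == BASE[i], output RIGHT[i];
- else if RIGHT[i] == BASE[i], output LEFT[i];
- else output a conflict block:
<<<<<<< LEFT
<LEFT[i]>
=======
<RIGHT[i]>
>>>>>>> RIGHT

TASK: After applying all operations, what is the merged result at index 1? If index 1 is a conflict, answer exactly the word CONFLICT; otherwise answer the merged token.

Final LEFT:  [foxtrot, charlie, delta, echo, bravo, echo]
Final RIGHT: [foxtrot, charlie, delta, echo, delta, charlie]
i=0: L=foxtrot R=foxtrot -> agree -> foxtrot
i=1: L=charlie R=charlie -> agree -> charlie
i=2: L=delta R=delta -> agree -> delta
i=3: L=echo R=echo -> agree -> echo
i=4: L=bravo, R=delta=BASE -> take LEFT -> bravo
i=5: L=echo=BASE, R=charlie -> take RIGHT -> charlie
Index 1 -> charlie

Answer: charlie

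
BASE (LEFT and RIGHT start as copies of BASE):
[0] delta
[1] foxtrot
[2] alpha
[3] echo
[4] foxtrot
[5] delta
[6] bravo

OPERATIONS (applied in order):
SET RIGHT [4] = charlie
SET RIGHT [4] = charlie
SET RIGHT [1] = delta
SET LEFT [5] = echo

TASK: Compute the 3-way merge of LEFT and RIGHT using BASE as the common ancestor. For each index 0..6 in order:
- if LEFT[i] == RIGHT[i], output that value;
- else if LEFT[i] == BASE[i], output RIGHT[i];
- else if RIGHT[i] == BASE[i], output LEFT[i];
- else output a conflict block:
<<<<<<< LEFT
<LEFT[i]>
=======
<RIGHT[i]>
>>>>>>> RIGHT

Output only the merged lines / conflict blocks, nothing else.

Answer: delta
delta
alpha
echo
charlie
echo
bravo

Derivation:
Final LEFT:  [delta, foxtrot, alpha, echo, foxtrot, echo, bravo]
Final RIGHT: [delta, delta, alpha, echo, charlie, delta, bravo]
i=0: L=delta R=delta -> agree -> delta
i=1: L=foxtrot=BASE, R=delta -> take RIGHT -> delta
i=2: L=alpha R=alpha -> agree -> alpha
i=3: L=echo R=echo -> agree -> echo
i=4: L=foxtrot=BASE, R=charlie -> take RIGHT -> charlie
i=5: L=echo, R=delta=BASE -> take LEFT -> echo
i=6: L=bravo R=bravo -> agree -> bravo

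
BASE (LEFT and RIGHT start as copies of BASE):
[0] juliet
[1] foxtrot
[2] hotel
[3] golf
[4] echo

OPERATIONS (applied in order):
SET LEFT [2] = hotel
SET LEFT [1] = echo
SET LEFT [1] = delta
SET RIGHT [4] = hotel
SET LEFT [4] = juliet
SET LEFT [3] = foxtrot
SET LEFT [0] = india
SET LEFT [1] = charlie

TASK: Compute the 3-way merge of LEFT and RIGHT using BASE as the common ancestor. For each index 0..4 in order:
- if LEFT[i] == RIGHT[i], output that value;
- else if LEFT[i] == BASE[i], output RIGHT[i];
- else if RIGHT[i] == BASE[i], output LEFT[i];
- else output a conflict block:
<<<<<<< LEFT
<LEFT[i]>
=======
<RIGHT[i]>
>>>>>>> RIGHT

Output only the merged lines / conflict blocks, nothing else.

Answer: india
charlie
hotel
foxtrot
<<<<<<< LEFT
juliet
=======
hotel
>>>>>>> RIGHT

Derivation:
Final LEFT:  [india, charlie, hotel, foxtrot, juliet]
Final RIGHT: [juliet, foxtrot, hotel, golf, hotel]
i=0: L=india, R=juliet=BASE -> take LEFT -> india
i=1: L=charlie, R=foxtrot=BASE -> take LEFT -> charlie
i=2: L=hotel R=hotel -> agree -> hotel
i=3: L=foxtrot, R=golf=BASE -> take LEFT -> foxtrot
i=4: BASE=echo L=juliet R=hotel all differ -> CONFLICT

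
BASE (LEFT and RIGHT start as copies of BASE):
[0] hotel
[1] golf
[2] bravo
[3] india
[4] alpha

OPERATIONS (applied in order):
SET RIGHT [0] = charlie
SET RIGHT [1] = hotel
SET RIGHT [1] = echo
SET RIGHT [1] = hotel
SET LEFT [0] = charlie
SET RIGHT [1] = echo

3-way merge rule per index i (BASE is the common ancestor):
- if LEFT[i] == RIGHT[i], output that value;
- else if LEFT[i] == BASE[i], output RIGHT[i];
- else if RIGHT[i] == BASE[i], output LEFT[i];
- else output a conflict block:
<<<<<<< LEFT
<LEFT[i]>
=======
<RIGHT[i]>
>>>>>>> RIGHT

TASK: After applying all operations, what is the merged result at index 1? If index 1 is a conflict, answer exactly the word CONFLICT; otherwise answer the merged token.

Final LEFT:  [charlie, golf, bravo, india, alpha]
Final RIGHT: [charlie, echo, bravo, india, alpha]
i=0: L=charlie R=charlie -> agree -> charlie
i=1: L=golf=BASE, R=echo -> take RIGHT -> echo
i=2: L=bravo R=bravo -> agree -> bravo
i=3: L=india R=india -> agree -> india
i=4: L=alpha R=alpha -> agree -> alpha
Index 1 -> echo

Answer: echo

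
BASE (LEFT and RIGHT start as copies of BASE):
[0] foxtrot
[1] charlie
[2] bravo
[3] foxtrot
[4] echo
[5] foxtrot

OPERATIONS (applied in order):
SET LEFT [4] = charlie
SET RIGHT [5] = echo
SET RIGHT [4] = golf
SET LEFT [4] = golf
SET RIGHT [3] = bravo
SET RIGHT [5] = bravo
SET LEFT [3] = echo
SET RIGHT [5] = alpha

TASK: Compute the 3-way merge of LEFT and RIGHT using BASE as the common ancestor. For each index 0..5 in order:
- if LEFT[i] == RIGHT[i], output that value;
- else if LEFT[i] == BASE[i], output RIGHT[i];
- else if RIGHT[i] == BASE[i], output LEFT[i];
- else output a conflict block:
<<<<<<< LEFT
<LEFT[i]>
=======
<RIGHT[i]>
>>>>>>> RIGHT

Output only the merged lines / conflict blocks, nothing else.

Final LEFT:  [foxtrot, charlie, bravo, echo, golf, foxtrot]
Final RIGHT: [foxtrot, charlie, bravo, bravo, golf, alpha]
i=0: L=foxtrot R=foxtrot -> agree -> foxtrot
i=1: L=charlie R=charlie -> agree -> charlie
i=2: L=bravo R=bravo -> agree -> bravo
i=3: BASE=foxtrot L=echo R=bravo all differ -> CONFLICT
i=4: L=golf R=golf -> agree -> golf
i=5: L=foxtrot=BASE, R=alpha -> take RIGHT -> alpha

Answer: foxtrot
charlie
bravo
<<<<<<< LEFT
echo
=======
bravo
>>>>>>> RIGHT
golf
alpha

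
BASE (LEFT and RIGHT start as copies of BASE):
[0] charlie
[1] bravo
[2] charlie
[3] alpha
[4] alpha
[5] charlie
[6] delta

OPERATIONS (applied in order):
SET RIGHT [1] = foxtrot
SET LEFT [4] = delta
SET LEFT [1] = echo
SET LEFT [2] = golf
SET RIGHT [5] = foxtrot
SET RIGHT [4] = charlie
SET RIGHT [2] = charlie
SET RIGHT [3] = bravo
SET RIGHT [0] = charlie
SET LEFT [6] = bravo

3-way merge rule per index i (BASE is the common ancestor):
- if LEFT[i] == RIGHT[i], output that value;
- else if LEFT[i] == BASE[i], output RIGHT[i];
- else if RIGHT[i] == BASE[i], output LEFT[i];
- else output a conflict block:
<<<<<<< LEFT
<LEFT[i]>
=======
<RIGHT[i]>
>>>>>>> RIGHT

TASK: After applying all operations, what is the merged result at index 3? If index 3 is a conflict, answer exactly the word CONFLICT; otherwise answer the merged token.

Final LEFT:  [charlie, echo, golf, alpha, delta, charlie, bravo]
Final RIGHT: [charlie, foxtrot, charlie, bravo, charlie, foxtrot, delta]
i=0: L=charlie R=charlie -> agree -> charlie
i=1: BASE=bravo L=echo R=foxtrot all differ -> CONFLICT
i=2: L=golf, R=charlie=BASE -> take LEFT -> golf
i=3: L=alpha=BASE, R=bravo -> take RIGHT -> bravo
i=4: BASE=alpha L=delta R=charlie all differ -> CONFLICT
i=5: L=charlie=BASE, R=foxtrot -> take RIGHT -> foxtrot
i=6: L=bravo, R=delta=BASE -> take LEFT -> bravo
Index 3 -> bravo

Answer: bravo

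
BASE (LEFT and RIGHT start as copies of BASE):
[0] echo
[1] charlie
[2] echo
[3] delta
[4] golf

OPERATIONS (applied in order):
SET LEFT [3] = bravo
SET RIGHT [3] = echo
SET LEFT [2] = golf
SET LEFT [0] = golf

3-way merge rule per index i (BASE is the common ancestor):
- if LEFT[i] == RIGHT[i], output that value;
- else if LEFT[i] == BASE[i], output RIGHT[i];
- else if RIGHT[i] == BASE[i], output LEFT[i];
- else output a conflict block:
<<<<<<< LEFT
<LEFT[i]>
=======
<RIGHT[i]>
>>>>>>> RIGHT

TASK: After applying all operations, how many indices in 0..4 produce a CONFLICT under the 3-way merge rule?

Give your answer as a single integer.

Answer: 1

Derivation:
Final LEFT:  [golf, charlie, golf, bravo, golf]
Final RIGHT: [echo, charlie, echo, echo, golf]
i=0: L=golf, R=echo=BASE -> take LEFT -> golf
i=1: L=charlie R=charlie -> agree -> charlie
i=2: L=golf, R=echo=BASE -> take LEFT -> golf
i=3: BASE=delta L=bravo R=echo all differ -> CONFLICT
i=4: L=golf R=golf -> agree -> golf
Conflict count: 1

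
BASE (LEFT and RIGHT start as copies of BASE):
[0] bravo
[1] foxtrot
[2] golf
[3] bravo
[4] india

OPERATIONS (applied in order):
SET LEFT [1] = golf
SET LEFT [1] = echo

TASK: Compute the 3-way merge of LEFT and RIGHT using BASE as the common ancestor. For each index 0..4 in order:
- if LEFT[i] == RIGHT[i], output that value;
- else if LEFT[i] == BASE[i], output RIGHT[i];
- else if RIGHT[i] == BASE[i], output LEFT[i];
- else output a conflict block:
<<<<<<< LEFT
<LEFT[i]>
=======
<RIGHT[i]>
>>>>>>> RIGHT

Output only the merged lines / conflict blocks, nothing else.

Final LEFT:  [bravo, echo, golf, bravo, india]
Final RIGHT: [bravo, foxtrot, golf, bravo, india]
i=0: L=bravo R=bravo -> agree -> bravo
i=1: L=echo, R=foxtrot=BASE -> take LEFT -> echo
i=2: L=golf R=golf -> agree -> golf
i=3: L=bravo R=bravo -> agree -> bravo
i=4: L=india R=india -> agree -> india

Answer: bravo
echo
golf
bravo
india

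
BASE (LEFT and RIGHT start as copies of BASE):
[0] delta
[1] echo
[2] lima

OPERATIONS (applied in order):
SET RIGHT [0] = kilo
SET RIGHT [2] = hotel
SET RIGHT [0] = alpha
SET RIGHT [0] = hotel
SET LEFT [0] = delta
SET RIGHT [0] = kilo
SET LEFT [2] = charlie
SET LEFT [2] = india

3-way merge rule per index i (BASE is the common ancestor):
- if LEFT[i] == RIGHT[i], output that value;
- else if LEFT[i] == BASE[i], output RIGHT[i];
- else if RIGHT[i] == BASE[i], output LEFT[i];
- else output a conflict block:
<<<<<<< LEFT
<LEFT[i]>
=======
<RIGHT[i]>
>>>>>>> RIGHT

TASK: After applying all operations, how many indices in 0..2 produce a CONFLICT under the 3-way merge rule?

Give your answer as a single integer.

Answer: 1

Derivation:
Final LEFT:  [delta, echo, india]
Final RIGHT: [kilo, echo, hotel]
i=0: L=delta=BASE, R=kilo -> take RIGHT -> kilo
i=1: L=echo R=echo -> agree -> echo
i=2: BASE=lima L=india R=hotel all differ -> CONFLICT
Conflict count: 1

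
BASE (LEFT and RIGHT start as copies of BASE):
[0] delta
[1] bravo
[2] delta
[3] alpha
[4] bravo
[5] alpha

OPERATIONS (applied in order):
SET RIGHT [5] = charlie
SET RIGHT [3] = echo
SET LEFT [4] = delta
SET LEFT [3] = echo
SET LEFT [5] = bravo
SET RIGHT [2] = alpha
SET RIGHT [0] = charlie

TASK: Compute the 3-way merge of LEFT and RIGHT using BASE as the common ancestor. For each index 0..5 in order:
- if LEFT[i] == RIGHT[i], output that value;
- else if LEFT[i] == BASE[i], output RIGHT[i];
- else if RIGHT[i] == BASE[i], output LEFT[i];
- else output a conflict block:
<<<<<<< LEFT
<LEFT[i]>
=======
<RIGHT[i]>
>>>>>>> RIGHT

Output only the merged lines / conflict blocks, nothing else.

Answer: charlie
bravo
alpha
echo
delta
<<<<<<< LEFT
bravo
=======
charlie
>>>>>>> RIGHT

Derivation:
Final LEFT:  [delta, bravo, delta, echo, delta, bravo]
Final RIGHT: [charlie, bravo, alpha, echo, bravo, charlie]
i=0: L=delta=BASE, R=charlie -> take RIGHT -> charlie
i=1: L=bravo R=bravo -> agree -> bravo
i=2: L=delta=BASE, R=alpha -> take RIGHT -> alpha
i=3: L=echo R=echo -> agree -> echo
i=4: L=delta, R=bravo=BASE -> take LEFT -> delta
i=5: BASE=alpha L=bravo R=charlie all differ -> CONFLICT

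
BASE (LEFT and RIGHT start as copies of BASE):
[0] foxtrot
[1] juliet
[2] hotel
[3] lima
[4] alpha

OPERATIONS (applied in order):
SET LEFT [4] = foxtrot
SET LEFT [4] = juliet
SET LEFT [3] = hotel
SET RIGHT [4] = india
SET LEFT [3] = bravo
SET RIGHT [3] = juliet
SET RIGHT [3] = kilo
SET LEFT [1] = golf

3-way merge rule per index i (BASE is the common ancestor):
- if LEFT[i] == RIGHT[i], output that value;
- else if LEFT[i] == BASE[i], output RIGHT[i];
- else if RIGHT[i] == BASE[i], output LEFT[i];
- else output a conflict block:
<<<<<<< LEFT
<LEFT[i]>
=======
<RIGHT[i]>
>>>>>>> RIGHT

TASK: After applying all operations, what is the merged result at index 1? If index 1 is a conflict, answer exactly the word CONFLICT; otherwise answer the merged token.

Final LEFT:  [foxtrot, golf, hotel, bravo, juliet]
Final RIGHT: [foxtrot, juliet, hotel, kilo, india]
i=0: L=foxtrot R=foxtrot -> agree -> foxtrot
i=1: L=golf, R=juliet=BASE -> take LEFT -> golf
i=2: L=hotel R=hotel -> agree -> hotel
i=3: BASE=lima L=bravo R=kilo all differ -> CONFLICT
i=4: BASE=alpha L=juliet R=india all differ -> CONFLICT
Index 1 -> golf

Answer: golf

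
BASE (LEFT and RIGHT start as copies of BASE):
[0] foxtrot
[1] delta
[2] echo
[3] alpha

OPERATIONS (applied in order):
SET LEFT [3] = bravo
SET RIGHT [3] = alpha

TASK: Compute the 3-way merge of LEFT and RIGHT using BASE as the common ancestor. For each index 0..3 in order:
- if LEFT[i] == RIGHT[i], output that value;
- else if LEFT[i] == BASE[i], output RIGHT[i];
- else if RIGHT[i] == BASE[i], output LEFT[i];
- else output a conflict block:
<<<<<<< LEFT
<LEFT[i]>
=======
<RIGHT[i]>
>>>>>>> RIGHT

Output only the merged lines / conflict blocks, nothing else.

Answer: foxtrot
delta
echo
bravo

Derivation:
Final LEFT:  [foxtrot, delta, echo, bravo]
Final RIGHT: [foxtrot, delta, echo, alpha]
i=0: L=foxtrot R=foxtrot -> agree -> foxtrot
i=1: L=delta R=delta -> agree -> delta
i=2: L=echo R=echo -> agree -> echo
i=3: L=bravo, R=alpha=BASE -> take LEFT -> bravo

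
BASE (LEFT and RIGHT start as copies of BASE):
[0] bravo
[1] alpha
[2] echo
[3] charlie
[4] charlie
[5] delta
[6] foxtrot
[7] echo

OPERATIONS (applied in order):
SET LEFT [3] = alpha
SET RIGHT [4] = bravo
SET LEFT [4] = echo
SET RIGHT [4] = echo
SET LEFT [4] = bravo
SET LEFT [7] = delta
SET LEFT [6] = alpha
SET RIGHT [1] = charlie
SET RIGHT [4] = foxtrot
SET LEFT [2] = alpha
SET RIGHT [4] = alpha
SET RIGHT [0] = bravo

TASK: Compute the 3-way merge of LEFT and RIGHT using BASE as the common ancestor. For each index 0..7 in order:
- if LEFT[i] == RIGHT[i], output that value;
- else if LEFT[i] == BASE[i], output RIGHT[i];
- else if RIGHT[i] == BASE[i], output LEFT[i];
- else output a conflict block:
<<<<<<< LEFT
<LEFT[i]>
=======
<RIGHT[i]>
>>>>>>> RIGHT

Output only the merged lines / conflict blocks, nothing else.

Final LEFT:  [bravo, alpha, alpha, alpha, bravo, delta, alpha, delta]
Final RIGHT: [bravo, charlie, echo, charlie, alpha, delta, foxtrot, echo]
i=0: L=bravo R=bravo -> agree -> bravo
i=1: L=alpha=BASE, R=charlie -> take RIGHT -> charlie
i=2: L=alpha, R=echo=BASE -> take LEFT -> alpha
i=3: L=alpha, R=charlie=BASE -> take LEFT -> alpha
i=4: BASE=charlie L=bravo R=alpha all differ -> CONFLICT
i=5: L=delta R=delta -> agree -> delta
i=6: L=alpha, R=foxtrot=BASE -> take LEFT -> alpha
i=7: L=delta, R=echo=BASE -> take LEFT -> delta

Answer: bravo
charlie
alpha
alpha
<<<<<<< LEFT
bravo
=======
alpha
>>>>>>> RIGHT
delta
alpha
delta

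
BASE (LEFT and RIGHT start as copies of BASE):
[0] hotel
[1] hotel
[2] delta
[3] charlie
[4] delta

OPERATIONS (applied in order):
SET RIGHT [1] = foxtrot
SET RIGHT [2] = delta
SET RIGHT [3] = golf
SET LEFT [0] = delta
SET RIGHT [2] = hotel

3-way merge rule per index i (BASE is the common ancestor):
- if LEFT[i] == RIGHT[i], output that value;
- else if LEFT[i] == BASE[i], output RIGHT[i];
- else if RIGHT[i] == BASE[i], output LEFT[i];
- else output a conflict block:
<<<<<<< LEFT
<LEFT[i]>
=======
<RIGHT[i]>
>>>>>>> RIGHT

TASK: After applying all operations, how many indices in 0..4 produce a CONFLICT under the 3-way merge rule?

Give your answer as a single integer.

Answer: 0

Derivation:
Final LEFT:  [delta, hotel, delta, charlie, delta]
Final RIGHT: [hotel, foxtrot, hotel, golf, delta]
i=0: L=delta, R=hotel=BASE -> take LEFT -> delta
i=1: L=hotel=BASE, R=foxtrot -> take RIGHT -> foxtrot
i=2: L=delta=BASE, R=hotel -> take RIGHT -> hotel
i=3: L=charlie=BASE, R=golf -> take RIGHT -> golf
i=4: L=delta R=delta -> agree -> delta
Conflict count: 0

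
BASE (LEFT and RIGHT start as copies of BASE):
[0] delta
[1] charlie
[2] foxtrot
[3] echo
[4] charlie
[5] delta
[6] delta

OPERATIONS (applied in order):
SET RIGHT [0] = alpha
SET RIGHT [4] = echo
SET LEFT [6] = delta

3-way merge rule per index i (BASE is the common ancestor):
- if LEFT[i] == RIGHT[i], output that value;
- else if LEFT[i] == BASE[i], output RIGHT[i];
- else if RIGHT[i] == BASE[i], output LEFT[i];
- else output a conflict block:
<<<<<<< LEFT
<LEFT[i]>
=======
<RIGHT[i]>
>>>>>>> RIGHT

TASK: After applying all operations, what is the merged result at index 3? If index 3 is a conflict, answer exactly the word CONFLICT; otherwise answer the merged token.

Answer: echo

Derivation:
Final LEFT:  [delta, charlie, foxtrot, echo, charlie, delta, delta]
Final RIGHT: [alpha, charlie, foxtrot, echo, echo, delta, delta]
i=0: L=delta=BASE, R=alpha -> take RIGHT -> alpha
i=1: L=charlie R=charlie -> agree -> charlie
i=2: L=foxtrot R=foxtrot -> agree -> foxtrot
i=3: L=echo R=echo -> agree -> echo
i=4: L=charlie=BASE, R=echo -> take RIGHT -> echo
i=5: L=delta R=delta -> agree -> delta
i=6: L=delta R=delta -> agree -> delta
Index 3 -> echo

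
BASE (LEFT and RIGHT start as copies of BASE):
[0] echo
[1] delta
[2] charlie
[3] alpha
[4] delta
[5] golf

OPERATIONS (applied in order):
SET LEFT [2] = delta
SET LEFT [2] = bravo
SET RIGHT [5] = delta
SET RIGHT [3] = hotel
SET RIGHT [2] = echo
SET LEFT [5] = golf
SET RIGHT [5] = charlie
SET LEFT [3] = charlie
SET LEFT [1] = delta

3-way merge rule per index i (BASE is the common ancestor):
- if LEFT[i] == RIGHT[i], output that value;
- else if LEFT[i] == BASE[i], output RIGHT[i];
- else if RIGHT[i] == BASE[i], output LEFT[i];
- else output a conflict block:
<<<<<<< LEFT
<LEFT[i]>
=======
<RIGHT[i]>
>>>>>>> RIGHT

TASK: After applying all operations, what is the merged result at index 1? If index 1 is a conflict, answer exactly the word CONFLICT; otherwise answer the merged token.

Answer: delta

Derivation:
Final LEFT:  [echo, delta, bravo, charlie, delta, golf]
Final RIGHT: [echo, delta, echo, hotel, delta, charlie]
i=0: L=echo R=echo -> agree -> echo
i=1: L=delta R=delta -> agree -> delta
i=2: BASE=charlie L=bravo R=echo all differ -> CONFLICT
i=3: BASE=alpha L=charlie R=hotel all differ -> CONFLICT
i=4: L=delta R=delta -> agree -> delta
i=5: L=golf=BASE, R=charlie -> take RIGHT -> charlie
Index 1 -> delta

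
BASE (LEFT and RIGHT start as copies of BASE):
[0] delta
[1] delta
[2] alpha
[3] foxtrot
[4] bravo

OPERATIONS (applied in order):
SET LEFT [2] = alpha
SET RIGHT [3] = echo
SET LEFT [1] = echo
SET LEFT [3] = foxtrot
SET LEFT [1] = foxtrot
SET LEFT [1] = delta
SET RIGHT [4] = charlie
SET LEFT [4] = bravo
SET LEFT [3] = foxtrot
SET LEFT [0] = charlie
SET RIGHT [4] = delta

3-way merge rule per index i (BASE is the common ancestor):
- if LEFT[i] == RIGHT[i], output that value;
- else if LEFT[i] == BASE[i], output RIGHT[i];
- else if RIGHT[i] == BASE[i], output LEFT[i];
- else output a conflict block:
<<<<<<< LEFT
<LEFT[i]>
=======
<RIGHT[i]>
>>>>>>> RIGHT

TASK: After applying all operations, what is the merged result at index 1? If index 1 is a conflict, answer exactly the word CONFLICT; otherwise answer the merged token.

Answer: delta

Derivation:
Final LEFT:  [charlie, delta, alpha, foxtrot, bravo]
Final RIGHT: [delta, delta, alpha, echo, delta]
i=0: L=charlie, R=delta=BASE -> take LEFT -> charlie
i=1: L=delta R=delta -> agree -> delta
i=2: L=alpha R=alpha -> agree -> alpha
i=3: L=foxtrot=BASE, R=echo -> take RIGHT -> echo
i=4: L=bravo=BASE, R=delta -> take RIGHT -> delta
Index 1 -> delta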